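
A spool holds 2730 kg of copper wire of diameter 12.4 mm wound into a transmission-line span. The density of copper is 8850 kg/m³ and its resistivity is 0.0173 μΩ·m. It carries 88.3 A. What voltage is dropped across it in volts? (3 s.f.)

32.3 V

ρ = 0.0173 μΩ·m = 1.73×10^-8 Ω·m
A = π(d/2)² = π(6.2000e-03 m)² = 1.2076e-04 m²
L = m/(density·A) = 2730/(8850×1.2076e-04) = 2554 m
R = ρL/A = (1.73×10^-8)(2554)/(1.2076e-04) = 0.3659 Ω
V = IR = 88.3 × 0.3659 = 32.3 V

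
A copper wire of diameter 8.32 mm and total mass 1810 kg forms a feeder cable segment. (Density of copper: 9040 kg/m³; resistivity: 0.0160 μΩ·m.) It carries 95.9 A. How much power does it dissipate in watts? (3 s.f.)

ρ = 0.0160 μΩ·m = 1.60×10^-8 Ω·m
A = π(d/2)² = π(4.1600e-03 m)² = 5.4367e-05 m²
L = m/(density·A) = 1810/(9040×5.4367e-05) = 3683 m
R = ρL/A = (1.60×10^-8)(3683)/(5.4367e-05) = 1.084 Ω
P = I²R = (95.9)² × 1.084 = 9970 W

9970 W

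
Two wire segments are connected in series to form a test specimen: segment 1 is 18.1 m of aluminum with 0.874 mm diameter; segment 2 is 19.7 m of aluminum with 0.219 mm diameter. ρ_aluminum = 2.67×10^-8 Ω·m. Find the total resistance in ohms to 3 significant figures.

Segment 1: A = π(d/2)² = π(4.3700e-04 m)² = 5.999e-07 m²
R₁ = ρL/A = (2.67×10^-8)(18.1)/(5.999e-07) = 0.8055 Ω
Segment 2: A = π(d/2)² = π(1.0950e-04 m)² = 3.767e-08 m²
R₂ = (2.67×10^-8)(19.7)/(3.767e-08) = 13.96 Ω
R = R₁ + R₂ = 14.8 Ω

14.8 Ω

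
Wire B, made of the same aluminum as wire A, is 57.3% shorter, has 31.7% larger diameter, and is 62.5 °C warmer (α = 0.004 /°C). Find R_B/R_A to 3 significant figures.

R ∝ ρL/d² with ρ ∝ (1+αΔT), so R_B/R_A = (1 − 57.3/100) × (1 + 31.7/100)⁻² × (1 + 0.004×62.5)
= 0.427 × 0.5765 × 1.25 = 0.308

0.308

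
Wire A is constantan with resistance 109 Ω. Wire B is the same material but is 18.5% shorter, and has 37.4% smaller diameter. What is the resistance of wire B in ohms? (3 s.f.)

227 Ω

R ∝ L/d², so R_B/R_A = (1 − 18.5/100) × (1 − 37.4/100)⁻²
= 0.815 × 2.552 = 2.08
R_B = 2.08 × 109 = 227 Ω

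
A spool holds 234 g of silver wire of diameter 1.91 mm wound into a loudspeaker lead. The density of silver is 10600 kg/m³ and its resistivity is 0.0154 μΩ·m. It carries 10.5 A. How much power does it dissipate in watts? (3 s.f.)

4.57 W

ρ = 0.0154 μΩ·m = 1.54×10^-8 Ω·m
A = π(d/2)² = π(9.5500e-04 m)² = 2.8652e-06 m²
L = m/(density·A) = 0.234/(10600×2.8652e-06) = 7.705 m
R = ρL/A = (1.54×10^-8)(7.705)/(2.8652e-06) = 0.04141 Ω
P = I²R = (10.5)² × 0.04141 = 4.57 W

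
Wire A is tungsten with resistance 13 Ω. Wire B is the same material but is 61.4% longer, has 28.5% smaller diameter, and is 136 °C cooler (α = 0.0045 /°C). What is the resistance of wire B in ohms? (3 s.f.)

R ∝ ρL/d² with ρ ∝ (1+αΔT), so R_B/R_A = (1 + 61.4/100) × (1 − 28.5/100)⁻² × (1 − 0.0045×136)
= 1.614 × 1.956 × 0.388 = 1.225
R_B = 1.225 × 13 = 15.9 Ω

15.9 Ω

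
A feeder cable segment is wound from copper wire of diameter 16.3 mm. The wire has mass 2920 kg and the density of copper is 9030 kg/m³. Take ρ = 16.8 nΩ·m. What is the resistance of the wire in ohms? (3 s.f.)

0.125 Ω

ρ = 16.8 nΩ·m = 1.68×10^-8 Ω·m
A = π(d/2)² = π(8.1500e-03 m)² = 2.0867e-04 m²
L = m/(density·A) = 2920/(9030×2.0867e-04) = 1550 m
R = ρL/A = (1.68×10^-8)(1550)/(2.0867e-04) = 0.125 Ω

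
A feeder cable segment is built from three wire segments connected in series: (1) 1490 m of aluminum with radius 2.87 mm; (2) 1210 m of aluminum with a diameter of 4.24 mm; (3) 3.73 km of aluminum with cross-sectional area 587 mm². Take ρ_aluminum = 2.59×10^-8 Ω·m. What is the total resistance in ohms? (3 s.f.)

Seg 1: A = πr² = π(2.8700e-03 m)² = 2.588e-05 m²
R_1 = (2.59×10^-8)(1490)/(2.588e-05) = 1.491 Ω
Seg 2: A = π(d/2)² = π(2.1200e-03 m)² = 1.412e-05 m²
R_2 = (2.59×10^-8)(1210)/(1.412e-05) = 2.22 Ω
Seg 3: A = 587 mm² = 5.870e-04 m²
R_3 = (2.59×10^-8)(3730)/(5.870e-04) = 0.1646 Ω
R_total = R_1 + R_2 + R_3 = 3.88 Ω

3.88 Ω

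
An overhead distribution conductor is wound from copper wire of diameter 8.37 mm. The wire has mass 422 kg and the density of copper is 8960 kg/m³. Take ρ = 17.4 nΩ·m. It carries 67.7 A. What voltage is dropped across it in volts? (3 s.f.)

ρ = 17.4 nΩ·m = 1.74×10^-8 Ω·m
A = π(d/2)² = π(4.1850e-03 m)² = 5.5023e-05 m²
L = m/(density·A) = 422/(8960×5.5023e-05) = 856 m
R = ρL/A = (1.74×10^-8)(856)/(5.5023e-05) = 0.2707 Ω
V = IR = 67.7 × 0.2707 = 18.3 V

18.3 V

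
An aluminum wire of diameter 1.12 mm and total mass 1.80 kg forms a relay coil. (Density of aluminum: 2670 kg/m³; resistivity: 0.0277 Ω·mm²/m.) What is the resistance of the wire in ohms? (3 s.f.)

19.2 Ω

ρ = 0.0277 Ω·mm²/m = 2.77×10^-8 Ω·m
A = π(d/2)² = π(5.6000e-04 m)² = 9.8520e-07 m²
L = m/(density·A) = 1.8/(2670×9.8520e-07) = 684.3 m
R = ρL/A = (2.77×10^-8)(684.3)/(9.8520e-07) = 19.2 Ω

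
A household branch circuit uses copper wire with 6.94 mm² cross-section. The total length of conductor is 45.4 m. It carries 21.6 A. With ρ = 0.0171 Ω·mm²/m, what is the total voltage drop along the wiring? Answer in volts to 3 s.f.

2.42 V

ρ = 0.0171 Ω·mm²/m = 1.71×10^-8 Ω·m
A = 6.94 mm² = 6.940e-06 m²
R = ρL/A = (1.71×10^-8)(45.4)/(6.940e-06) = 0.1119 Ω
V = IR = 21.6 × 0.1119 = 2.42 V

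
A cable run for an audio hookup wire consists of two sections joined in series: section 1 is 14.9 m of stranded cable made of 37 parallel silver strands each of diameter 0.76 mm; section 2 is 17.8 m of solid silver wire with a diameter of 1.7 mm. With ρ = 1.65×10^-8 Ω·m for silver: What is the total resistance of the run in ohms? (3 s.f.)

0.144 Ω

Section 1: A_strand = π(3.8000e-04)² = 4.536e-07 m²; R₁ = ρL/(N·A_s) = (1.65×10^-8)(14.9)/(37×4.536e-07) = 0.01465 Ω
Section 2: A = π(d/2)² = π(8.5000e-04 m)² = 2.270e-06 m²
R₂ = (1.65×10^-8)(17.8)/(2.270e-06) = 0.1294 Ω
R = R₁ + R₂ = 0.144 Ω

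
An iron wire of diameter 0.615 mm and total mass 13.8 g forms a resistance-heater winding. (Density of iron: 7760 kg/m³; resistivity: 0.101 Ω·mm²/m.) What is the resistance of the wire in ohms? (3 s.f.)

ρ = 0.101 Ω·mm²/m = 1.01×10^-7 Ω·m
A = π(d/2)² = π(3.0750e-04 m)² = 2.9706e-07 m²
L = m/(density·A) = 0.0138/(7760×2.9706e-07) = 5.987 m
R = ρL/A = (1.01×10^-7)(5.987)/(2.9706e-07) = 2.04 Ω

2.04 Ω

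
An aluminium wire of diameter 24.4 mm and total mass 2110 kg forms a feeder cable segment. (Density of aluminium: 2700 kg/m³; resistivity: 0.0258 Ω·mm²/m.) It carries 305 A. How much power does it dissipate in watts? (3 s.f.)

ρ = 0.0258 Ω·mm²/m = 2.58×10^-8 Ω·m
A = π(d/2)² = π(1.2200e-02 m)² = 4.6759e-04 m²
L = m/(density·A) = 2110/(2700×4.6759e-04) = 1671 m
R = ρL/A = (2.58×10^-8)(1671)/(4.6759e-04) = 0.09221 Ω
P = I²R = (305)² × 0.09221 = 8580 W

8580 W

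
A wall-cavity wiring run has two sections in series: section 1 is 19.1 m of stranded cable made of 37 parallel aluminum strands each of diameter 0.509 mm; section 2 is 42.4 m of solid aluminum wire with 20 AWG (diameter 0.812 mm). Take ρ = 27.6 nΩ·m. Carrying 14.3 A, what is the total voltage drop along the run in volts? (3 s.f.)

33.3 V

ρ = 27.6 nΩ·m = 2.76×10^-8 Ω·m
Section 1: A_strand = π(2.5450e-04)² = 2.035e-07 m²; R₁ = ρL/(N·A_s) = (2.76×10^-8)(19.1)/(37×2.035e-07) = 0.07002 Ω
Section 2: A = π(0.812/2 mm)² = π(4.0600e-04 m)² = 5.178e-07 m²
R₂ = (2.76×10^-8)(42.4)/(5.178e-07) = 2.26 Ω
R = R₁ + R₂ = 2.33 Ω
V = IR = 14.3 × 2.33 = 33.3 V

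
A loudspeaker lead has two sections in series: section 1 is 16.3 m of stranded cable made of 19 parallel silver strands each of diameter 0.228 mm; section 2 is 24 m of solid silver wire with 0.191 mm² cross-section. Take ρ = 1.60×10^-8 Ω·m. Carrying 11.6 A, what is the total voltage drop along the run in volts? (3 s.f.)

Section 1: A_strand = π(1.1400e-04)² = 4.083e-08 m²; R₁ = ρL/(N·A_s) = (1.60×10^-8)(16.3)/(19×4.083e-08) = 0.3362 Ω
Section 2: A = 0.191 mm² = 1.910e-07 m²
R₂ = (1.60×10^-8)(24)/(1.910e-07) = 2.01 Ω
R = R₁ + R₂ = 2.347 Ω
V = IR = 11.6 × 2.347 = 27.2 V

27.2 V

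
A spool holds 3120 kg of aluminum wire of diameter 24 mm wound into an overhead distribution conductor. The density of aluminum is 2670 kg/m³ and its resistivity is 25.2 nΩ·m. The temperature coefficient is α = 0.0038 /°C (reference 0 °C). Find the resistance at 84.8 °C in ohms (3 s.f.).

ρ = 25.2 nΩ·m = 2.52×10^-8 Ω·m
A = π(d/2)² = π(1.2000e-02 m)² = 4.5239e-04 m²
L = m/(density·A) = 3120/(2670×4.5239e-04) = 2583 m
R = ρL/A = (2.52×10^-8)(2583)/(4.5239e-04) = 0.1439 Ω
R(84.8 °C) = 0.1439 × (1 + 0.0038×84.8) = 0.190 Ω

0.190 Ω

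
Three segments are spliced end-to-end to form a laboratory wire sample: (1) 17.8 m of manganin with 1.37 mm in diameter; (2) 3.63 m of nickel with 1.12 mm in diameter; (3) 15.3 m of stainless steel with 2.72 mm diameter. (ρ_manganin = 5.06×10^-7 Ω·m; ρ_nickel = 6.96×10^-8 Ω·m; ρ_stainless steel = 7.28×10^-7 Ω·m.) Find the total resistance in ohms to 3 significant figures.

Seg 1: A = π(d/2)² = π(6.8500e-04 m)² = 1.474e-06 m²
R_1 = (5.06×10^-7)(17.8)/(1.474e-06) = 6.11 Ω
Seg 2: A = π(d/2)² = π(5.6000e-04 m)² = 9.852e-07 m²
R_2 = (6.96×10^-8)(3.63)/(9.852e-07) = 0.2564 Ω
Seg 3: A = π(d/2)² = π(1.3600e-03 m)² = 5.811e-06 m²
R_3 = (7.28×10^-7)(15.3)/(5.811e-06) = 1.917 Ω
R_total = R_1 + R_2 + R_3 = 8.28 Ω

8.28 Ω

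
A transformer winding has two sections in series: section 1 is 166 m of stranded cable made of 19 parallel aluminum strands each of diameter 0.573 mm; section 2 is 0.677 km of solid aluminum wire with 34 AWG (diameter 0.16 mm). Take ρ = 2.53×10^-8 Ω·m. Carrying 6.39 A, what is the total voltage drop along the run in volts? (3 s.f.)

Section 1: A_strand = π(2.8650e-04)² = 2.579e-07 m²; R₁ = ρL/(N·A_s) = (2.53×10^-8)(166)/(19×2.579e-07) = 0.8572 Ω
Section 2: A = π(0.16/2 mm)² = π(8.0000e-05 m)² = 2.011e-08 m²
R₂ = (2.53×10^-8)(677)/(2.011e-08) = 851.9 Ω
R = R₁ + R₂ = 852.7 Ω
V = IR = 6.39 × 852.7 = 5450 V

5450 V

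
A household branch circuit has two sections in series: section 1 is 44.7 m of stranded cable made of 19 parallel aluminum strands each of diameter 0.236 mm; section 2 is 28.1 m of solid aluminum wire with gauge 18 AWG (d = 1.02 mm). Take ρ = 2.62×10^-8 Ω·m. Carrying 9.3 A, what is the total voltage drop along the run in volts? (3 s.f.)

21.5 V

Section 1: A_strand = π(1.1800e-04)² = 4.374e-08 m²; R₁ = ρL/(N·A_s) = (2.62×10^-8)(44.7)/(19×4.374e-08) = 1.409 Ω
Section 2: A = π(1.02/2 mm)² = π(5.1000e-04 m)² = 8.171e-07 m²
R₂ = (2.62×10^-8)(28.1)/(8.171e-07) = 0.901 Ω
R = R₁ + R₂ = 2.31 Ω
V = IR = 9.3 × 2.31 = 21.5 V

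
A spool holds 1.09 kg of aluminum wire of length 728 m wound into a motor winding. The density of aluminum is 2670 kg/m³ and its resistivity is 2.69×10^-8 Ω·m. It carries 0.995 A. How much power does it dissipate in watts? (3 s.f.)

34.6 W

A = m/(density·L) = 1.09/(2670×728) = 5.6077e-07 m²
R = ρL/A = (2.69×10^-8)(728)/(5.6077e-07) = 34.92 Ω
P = I²R = (0.995)² × 34.92 = 34.6 W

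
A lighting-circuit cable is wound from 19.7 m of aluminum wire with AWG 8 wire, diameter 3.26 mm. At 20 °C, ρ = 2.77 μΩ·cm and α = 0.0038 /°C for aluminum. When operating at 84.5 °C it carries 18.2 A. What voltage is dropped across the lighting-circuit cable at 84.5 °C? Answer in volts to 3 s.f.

ρ = 2.77 μΩ·cm = 2.77×10^-8 Ω·m
A = π(3.26/2 mm)² = π(1.6300e-03 m)² = 8.347e-06 m²
R₍20₎ = ρL/A = (2.77×10^-8)(19.7)/(8.347e-06) = 0.06538 Ω
R₍84.5₎ = R₍20₎(1 + αΔT) = 0.06538 × (1 + 0.0038×64.5) = 0.0814 Ω
V = IR = 18.2 × 0.0814 = 1.48 V

1.48 V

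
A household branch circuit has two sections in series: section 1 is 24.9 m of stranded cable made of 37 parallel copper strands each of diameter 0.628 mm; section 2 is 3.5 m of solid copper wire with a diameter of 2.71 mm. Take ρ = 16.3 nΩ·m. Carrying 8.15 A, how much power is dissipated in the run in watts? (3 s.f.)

3.01 W

ρ = 16.3 nΩ·m = 1.63×10^-8 Ω·m
Section 1: A_strand = π(3.1400e-04)² = 3.097e-07 m²; R₁ = ρL/(N·A_s) = (1.63×10^-8)(24.9)/(37×3.097e-07) = 0.03541 Ω
Section 2: A = π(d/2)² = π(1.3550e-03 m)² = 5.768e-06 m²
R₂ = (1.63×10^-8)(3.5)/(5.768e-06) = 0.009891 Ω
R = R₁ + R₂ = 0.0453 Ω
P = I²R = (8.15)² × 0.0453 = 3.01 W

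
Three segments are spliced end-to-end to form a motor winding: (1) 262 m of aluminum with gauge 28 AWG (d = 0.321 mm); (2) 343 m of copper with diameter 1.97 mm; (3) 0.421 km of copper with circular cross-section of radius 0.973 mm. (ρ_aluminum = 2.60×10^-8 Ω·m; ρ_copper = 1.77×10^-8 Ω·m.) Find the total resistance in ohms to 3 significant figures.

88.7 Ω

Seg 1: A = π(0.321/2 mm)² = π(1.6050e-04 m)² = 8.093e-08 m²
R_1 = (2.60×10^-8)(262)/(8.093e-08) = 84.17 Ω
Seg 2: A = π(d/2)² = π(9.8500e-04 m)² = 3.048e-06 m²
R_2 = (1.77×10^-8)(343)/(3.048e-06) = 1.992 Ω
Seg 3: A = πr² = π(9.7300e-04 m)² = 2.974e-06 m²
R_3 = (1.77×10^-8)(421)/(2.974e-06) = 2.505 Ω
R_total = R_1 + R_2 + R_3 = 88.7 Ω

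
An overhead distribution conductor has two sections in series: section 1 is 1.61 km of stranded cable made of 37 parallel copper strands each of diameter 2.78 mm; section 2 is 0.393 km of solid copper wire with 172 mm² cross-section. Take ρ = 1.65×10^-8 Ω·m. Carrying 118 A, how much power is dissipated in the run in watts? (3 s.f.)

2170 W

Section 1: A_strand = π(1.3900e-03)² = 6.070e-06 m²; R₁ = ρL/(N·A_s) = (1.65×10^-8)(1610)/(37×6.070e-06) = 0.1183 Ω
Section 2: A = 172 mm² = 1.720e-04 m²
R₂ = (1.65×10^-8)(393)/(1.720e-04) = 0.0377 Ω
R = R₁ + R₂ = 0.156 Ω
P = I²R = (118)² × 0.156 = 2170 W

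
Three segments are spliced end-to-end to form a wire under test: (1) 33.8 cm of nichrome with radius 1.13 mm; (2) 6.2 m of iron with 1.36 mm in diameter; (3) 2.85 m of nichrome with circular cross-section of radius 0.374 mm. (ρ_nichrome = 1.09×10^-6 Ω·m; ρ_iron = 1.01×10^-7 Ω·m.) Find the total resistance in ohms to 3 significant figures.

Seg 1: A = πr² = π(1.1300e-03 m)² = 4.011e-06 m²
R_1 = (1.09×10^-6)(0.338)/(4.011e-06) = 0.09184 Ω
Seg 2: A = π(d/2)² = π(6.8000e-04 m)² = 1.453e-06 m²
R_2 = (1.01×10^-7)(6.2)/(1.453e-06) = 0.4311 Ω
Seg 3: A = πr² = π(3.7400e-04 m)² = 4.394e-07 m²
R_3 = (1.09×10^-6)(2.85)/(4.394e-07) = 7.069 Ω
R_total = R_1 + R_2 + R_3 = 7.59 Ω

7.59 Ω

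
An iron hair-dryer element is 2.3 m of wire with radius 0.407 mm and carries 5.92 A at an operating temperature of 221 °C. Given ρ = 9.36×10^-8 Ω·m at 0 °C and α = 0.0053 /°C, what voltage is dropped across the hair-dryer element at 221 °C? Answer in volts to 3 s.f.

A = πr² = π(4.0700e-04 m)² = 5.204e-07 m²
R₍0₎ = ρL/A = (9.36×10^-8)(2.3)/(5.204e-07) = 0.4137 Ω
R₍221₎ = R₍0₎(1 + αΔT) = 0.4137 × (1 + 0.0053×221) = 0.8982 Ω
V = IR = 5.92 × 0.8982 = 5.32 V

5.32 V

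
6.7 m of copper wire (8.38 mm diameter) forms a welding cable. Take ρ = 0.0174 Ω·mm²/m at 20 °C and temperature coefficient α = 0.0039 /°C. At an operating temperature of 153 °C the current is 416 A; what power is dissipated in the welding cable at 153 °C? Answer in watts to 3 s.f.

556 W

ρ = 0.0174 Ω·mm²/m = 1.74×10^-8 Ω·m
A = π(d/2)² = π(4.1900e-03 m)² = 5.515e-05 m²
R₍20₎ = ρL/A = (1.74×10^-8)(6.7)/(5.515e-05) = 0.002114 Ω
R₍153₎ = R₍20₎(1 + αΔT) = 0.002114 × (1 + 0.0039×133) = 0.00321 Ω
P = I²R = (416)² × 0.00321 = 556 W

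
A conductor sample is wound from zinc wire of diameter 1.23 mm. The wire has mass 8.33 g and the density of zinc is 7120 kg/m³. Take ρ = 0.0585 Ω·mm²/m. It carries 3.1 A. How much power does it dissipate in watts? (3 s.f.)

0.466 W

ρ = 0.0585 Ω·mm²/m = 5.85×10^-8 Ω·m
A = π(d/2)² = π(6.1500e-04 m)² = 1.1882e-06 m²
L = m/(density·A) = 0.00833/(7120×1.1882e-06) = 0.9846 m
R = ρL/A = (5.85×10^-8)(0.9846)/(1.1882e-06) = 0.04848 Ω
P = I²R = (3.1)² × 0.04848 = 0.466 W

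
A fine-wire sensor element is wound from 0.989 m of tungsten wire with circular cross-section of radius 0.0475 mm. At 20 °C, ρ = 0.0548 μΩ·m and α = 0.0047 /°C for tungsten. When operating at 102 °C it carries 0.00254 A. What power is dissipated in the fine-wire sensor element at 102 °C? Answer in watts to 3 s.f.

ρ = 0.0548 μΩ·m = 5.48×10^-8 Ω·m
A = πr² = π(4.7500e-05 m)² = 7.088e-09 m²
R₍20₎ = ρL/A = (5.48×10^-8)(0.989)/(7.088e-09) = 7.646 Ω
R₍102₎ = R₍20₎(1 + αΔT) = 7.646 × (1 + 0.0047×82) = 10.59 Ω
P = I²R = (0.00254)² × 10.59 = 6.83×10^-5 W

6.83×10^-5 W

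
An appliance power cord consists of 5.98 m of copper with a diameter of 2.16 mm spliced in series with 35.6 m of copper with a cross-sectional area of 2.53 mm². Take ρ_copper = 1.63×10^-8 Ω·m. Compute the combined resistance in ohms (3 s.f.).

0.256 Ω

Segment 1: A = π(d/2)² = π(1.0800e-03 m)² = 3.664e-06 m²
R₁ = ρL/A = (1.63×10^-8)(5.98)/(3.664e-06) = 0.0266 Ω
Segment 2: A = 2.53 mm² = 2.530e-06 m²
R₂ = (1.63×10^-8)(35.6)/(2.530e-06) = 0.2294 Ω
R = R₁ + R₂ = 0.256 Ω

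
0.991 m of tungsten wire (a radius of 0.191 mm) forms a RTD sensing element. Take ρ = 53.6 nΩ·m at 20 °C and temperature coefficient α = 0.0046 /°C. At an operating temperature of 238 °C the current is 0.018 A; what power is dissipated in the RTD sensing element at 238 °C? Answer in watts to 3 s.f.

ρ = 53.6 nΩ·m = 5.36×10^-8 Ω·m
A = πr² = π(1.9100e-04 m)² = 1.146e-07 m²
R₍20₎ = ρL/A = (5.36×10^-8)(0.991)/(1.146e-07) = 0.4635 Ω
R₍238₎ = R₍20₎(1 + αΔT) = 0.4635 × (1 + 0.0046×218) = 0.9282 Ω
P = I²R = (0.018)² × 0.9282 = 3.01×10^-4 W

3.01×10^-4 W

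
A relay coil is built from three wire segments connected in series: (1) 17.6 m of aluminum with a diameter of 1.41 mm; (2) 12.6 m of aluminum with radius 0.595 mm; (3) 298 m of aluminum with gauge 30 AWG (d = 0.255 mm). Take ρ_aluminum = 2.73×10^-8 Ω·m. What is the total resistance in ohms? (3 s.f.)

Seg 1: A = π(d/2)² = π(7.0500e-04 m)² = 1.561e-06 m²
R_1 = (2.73×10^-8)(17.6)/(1.561e-06) = 0.3077 Ω
Seg 2: A = πr² = π(5.9500e-04 m)² = 1.112e-06 m²
R_2 = (2.73×10^-8)(12.6)/(1.112e-06) = 0.3093 Ω
Seg 3: A = π(0.255/2 mm)² = π(1.2750e-04 m)² = 5.107e-08 m²
R_3 = (2.73×10^-8)(298)/(5.107e-08) = 159.3 Ω
R_total = R_1 + R_2 + R_3 = 160 Ω

160 Ω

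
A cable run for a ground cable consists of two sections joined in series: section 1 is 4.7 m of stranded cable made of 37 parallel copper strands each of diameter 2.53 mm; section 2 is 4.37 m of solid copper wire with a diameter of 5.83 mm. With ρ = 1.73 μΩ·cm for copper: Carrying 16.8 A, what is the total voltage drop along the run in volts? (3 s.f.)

ρ = 1.73 μΩ·cm = 1.73×10^-8 Ω·m
Section 1: A_strand = π(1.2650e-03)² = 5.027e-06 m²; R₁ = ρL/(N·A_s) = (1.73×10^-8)(4.7)/(37×5.027e-06) = 4.371×10^-4 Ω
Section 2: A = π(d/2)² = π(2.9150e-03 m)² = 2.669e-05 m²
R₂ = (1.73×10^-8)(4.37)/(2.669e-05) = 0.002832 Ω
R = R₁ + R₂ = 0.003269 Ω
V = IR = 16.8 × 0.003269 = 0.0549 V

0.0549 V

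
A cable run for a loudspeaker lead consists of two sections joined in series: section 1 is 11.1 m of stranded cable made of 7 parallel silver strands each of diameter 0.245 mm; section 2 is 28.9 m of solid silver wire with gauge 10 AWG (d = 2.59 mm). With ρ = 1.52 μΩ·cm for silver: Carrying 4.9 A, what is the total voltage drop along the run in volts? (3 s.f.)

ρ = 1.52 μΩ·cm = 1.52×10^-8 Ω·m
Section 1: A_strand = π(1.2250e-04)² = 4.714e-08 m²; R₁ = ρL/(N·A_s) = (1.52×10^-8)(11.1)/(7×4.714e-08) = 0.5113 Ω
Section 2: A = π(2.59/2 mm)² = π(1.2950e-03 m)² = 5.269e-06 m²
R₂ = (1.52×10^-8)(28.9)/(5.269e-06) = 0.08338 Ω
R = R₁ + R₂ = 0.5946 Ω
V = IR = 4.9 × 0.5946 = 2.91 V

2.91 V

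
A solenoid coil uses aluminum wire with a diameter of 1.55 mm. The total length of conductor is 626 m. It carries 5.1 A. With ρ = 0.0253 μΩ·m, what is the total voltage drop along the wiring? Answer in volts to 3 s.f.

42.8 V

ρ = 0.0253 μΩ·m = 2.53×10^-8 Ω·m
A = π(d/2)² = π(7.7500e-04 m)² = 1.887e-06 m²
R = ρL/A = (2.53×10^-8)(626)/(1.887e-06) = 8.393 Ω
V = IR = 5.1 × 8.393 = 42.8 V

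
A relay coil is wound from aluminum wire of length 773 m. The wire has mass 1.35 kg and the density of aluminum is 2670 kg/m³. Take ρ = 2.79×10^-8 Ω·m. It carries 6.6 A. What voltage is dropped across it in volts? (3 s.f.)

A = m/(density·L) = 1.35/(2670×773) = 6.5410e-07 m²
R = ρL/A = (2.79×10^-8)(773)/(6.5410e-07) = 32.97 Ω
V = IR = 6.6 × 32.97 = 218 V

218 V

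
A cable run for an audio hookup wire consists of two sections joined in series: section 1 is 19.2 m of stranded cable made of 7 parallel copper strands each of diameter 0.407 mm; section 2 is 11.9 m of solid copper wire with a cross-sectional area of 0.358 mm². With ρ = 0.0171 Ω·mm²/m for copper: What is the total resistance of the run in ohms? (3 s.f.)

0.929 Ω

ρ = 0.0171 Ω·mm²/m = 1.71×10^-8 Ω·m
Section 1: A_strand = π(2.0350e-04)² = 1.301e-07 m²; R₁ = ρL/(N·A_s) = (1.71×10^-8)(19.2)/(7×1.301e-07) = 0.3605 Ω
Section 2: A = 0.358 mm² = 3.580e-07 m²
R₂ = (1.71×10^-8)(11.9)/(3.580e-07) = 0.5684 Ω
R = R₁ + R₂ = 0.929 Ω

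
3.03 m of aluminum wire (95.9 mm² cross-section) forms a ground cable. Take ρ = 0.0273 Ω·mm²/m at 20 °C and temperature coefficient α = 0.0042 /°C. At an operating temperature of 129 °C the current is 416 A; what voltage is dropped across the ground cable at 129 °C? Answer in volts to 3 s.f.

0.523 V

ρ = 0.0273 Ω·mm²/m = 2.73×10^-8 Ω·m
A = 95.9 mm² = 9.590e-05 m²
R₍20₎ = ρL/A = (2.73×10^-8)(3.03)/(9.590e-05) = 8.626×10^-4 Ω
R₍129₎ = R₍20₎(1 + αΔT) = 8.626×10^-4 × (1 + 0.0042×109) = 0.001257 Ω
V = IR = 416 × 0.001257 = 0.523 V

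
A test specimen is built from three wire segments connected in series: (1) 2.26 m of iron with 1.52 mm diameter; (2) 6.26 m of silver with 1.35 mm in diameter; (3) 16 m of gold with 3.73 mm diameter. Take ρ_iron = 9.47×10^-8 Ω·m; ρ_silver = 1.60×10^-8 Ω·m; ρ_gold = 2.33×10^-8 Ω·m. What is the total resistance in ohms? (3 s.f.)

Seg 1: A = π(d/2)² = π(7.6000e-04 m)² = 1.815e-06 m²
R_1 = (9.47×10^-8)(2.26)/(1.815e-06) = 0.1179 Ω
Seg 2: A = π(d/2)² = π(6.7500e-04 m)² = 1.431e-06 m²
R_2 = (1.60×10^-8)(6.26)/(1.431e-06) = 0.06997 Ω
Seg 3: A = π(d/2)² = π(1.8650e-03 m)² = 1.093e-05 m²
R_3 = (2.33×10^-8)(16)/(1.093e-05) = 0.03412 Ω
R_total = R_1 + R_2 + R_3 = 0.222 Ω

0.222 Ω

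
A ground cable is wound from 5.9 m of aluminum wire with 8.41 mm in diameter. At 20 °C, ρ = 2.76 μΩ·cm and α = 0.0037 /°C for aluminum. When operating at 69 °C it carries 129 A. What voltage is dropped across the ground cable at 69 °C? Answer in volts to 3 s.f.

ρ = 2.76 μΩ·cm = 2.76×10^-8 Ω·m
A = π(d/2)² = π(4.2050e-03 m)² = 5.555e-05 m²
R₍20₎ = ρL/A = (2.76×10^-8)(5.9)/(5.555e-05) = 0.002931 Ω
R₍69₎ = R₍20₎(1 + αΔT) = 0.002931 × (1 + 0.0037×49) = 0.003463 Ω
V = IR = 129 × 0.003463 = 0.447 V

0.447 V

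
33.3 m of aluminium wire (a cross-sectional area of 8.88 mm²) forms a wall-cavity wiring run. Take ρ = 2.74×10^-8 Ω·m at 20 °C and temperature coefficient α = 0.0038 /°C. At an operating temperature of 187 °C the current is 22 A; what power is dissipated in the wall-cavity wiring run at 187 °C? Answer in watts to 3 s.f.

81.3 W

A = 8.88 mm² = 8.880e-06 m²
R₍20₎ = ρL/A = (2.74×10^-8)(33.3)/(8.880e-06) = 0.1027 Ω
R₍187₎ = R₍20₎(1 + αΔT) = 0.1027 × (1 + 0.0038×167) = 0.168 Ω
P = I²R = (22)² × 0.168 = 81.3 W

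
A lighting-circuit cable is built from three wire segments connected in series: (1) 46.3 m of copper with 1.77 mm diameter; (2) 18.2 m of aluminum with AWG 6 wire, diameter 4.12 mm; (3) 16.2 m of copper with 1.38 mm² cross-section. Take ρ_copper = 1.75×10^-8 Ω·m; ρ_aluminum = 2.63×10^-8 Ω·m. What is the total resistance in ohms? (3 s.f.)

Seg 1: A = π(d/2)² = π(8.8500e-04 m)² = 2.461e-06 m²
R_1 = (1.75×10^-8)(46.3)/(2.461e-06) = 0.3293 Ω
Seg 2: A = π(4.12/2 mm)² = π(2.0600e-03 m)² = 1.333e-05 m²
R_2 = (2.63×10^-8)(18.2)/(1.333e-05) = 0.0359 Ω
Seg 3: A = 1.38 mm² = 1.380e-06 m²
R_3 = (1.75×10^-8)(16.2)/(1.380e-06) = 0.2054 Ω
R_total = R_1 + R_2 + R_3 = 0.571 Ω

0.571 Ω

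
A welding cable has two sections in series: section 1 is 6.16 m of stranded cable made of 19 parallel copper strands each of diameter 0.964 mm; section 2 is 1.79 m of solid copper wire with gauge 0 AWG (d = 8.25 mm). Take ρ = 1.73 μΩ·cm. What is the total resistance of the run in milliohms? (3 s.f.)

8.26 mΩ

ρ = 1.73 μΩ·cm = 1.73×10^-8 Ω·m
Section 1: A_strand = π(4.8200e-04)² = 7.299e-07 m²; R₁ = ρL/(N·A_s) = (1.73×10^-8)(6.16)/(19×7.299e-07) = 0.007685 Ω
Section 2: A = π(8.25/2 mm)² = π(4.1250e-03 m)² = 5.346e-05 m²
R₂ = (1.73×10^-8)(1.79)/(5.346e-05) = 5.793×10^-4 Ω
R = R₁ + R₂ = 8.26 mΩ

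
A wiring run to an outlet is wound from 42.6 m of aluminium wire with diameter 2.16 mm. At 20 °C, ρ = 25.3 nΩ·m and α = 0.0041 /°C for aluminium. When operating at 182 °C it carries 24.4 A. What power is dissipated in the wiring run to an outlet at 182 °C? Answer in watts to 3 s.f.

ρ = 25.3 nΩ·m = 2.53×10^-8 Ω·m
A = π(d/2)² = π(1.0800e-03 m)² = 3.664e-06 m²
R₍20₎ = ρL/A = (2.53×10^-8)(42.6)/(3.664e-06) = 0.2941 Ω
R₍182₎ = R₍20₎(1 + αΔT) = 0.2941 × (1 + 0.0041×162) = 0.4895 Ω
P = I²R = (24.4)² × 0.4895 = 291 W

291 W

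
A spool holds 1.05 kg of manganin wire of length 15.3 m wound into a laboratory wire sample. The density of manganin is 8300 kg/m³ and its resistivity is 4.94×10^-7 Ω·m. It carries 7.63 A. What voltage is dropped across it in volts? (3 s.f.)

A = m/(density·L) = 1.05/(8300×15.3) = 8.2684e-06 m²
R = ρL/A = (4.94×10^-7)(15.3)/(8.2684e-06) = 0.9141 Ω
V = IR = 7.63 × 0.9141 = 6.97 V

6.97 V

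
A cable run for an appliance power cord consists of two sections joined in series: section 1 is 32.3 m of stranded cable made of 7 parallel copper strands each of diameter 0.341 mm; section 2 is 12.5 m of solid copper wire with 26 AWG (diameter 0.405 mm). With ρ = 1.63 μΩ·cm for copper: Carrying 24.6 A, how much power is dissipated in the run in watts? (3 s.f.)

1460 W

ρ = 1.63 μΩ·cm = 1.63×10^-8 Ω·m
Section 1: A_strand = π(1.7050e-04)² = 9.133e-08 m²; R₁ = ρL/(N·A_s) = (1.63×10^-8)(32.3)/(7×9.133e-08) = 0.8236 Ω
Section 2: A = π(0.405/2 mm)² = π(2.0250e-04 m)² = 1.288e-07 m²
R₂ = (1.63×10^-8)(12.5)/(1.288e-07) = 1.582 Ω
R = R₁ + R₂ = 2.405 Ω
P = I²R = (24.6)² × 2.405 = 1460 W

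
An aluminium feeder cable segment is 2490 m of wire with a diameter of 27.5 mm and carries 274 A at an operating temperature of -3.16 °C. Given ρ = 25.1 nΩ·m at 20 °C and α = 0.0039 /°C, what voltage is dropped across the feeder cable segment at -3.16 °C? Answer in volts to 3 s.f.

ρ = 25.1 nΩ·m = 2.51×10^-8 Ω·m
A = π(d/2)² = π(1.3750e-02 m)² = 5.940e-04 m²
R₍20₎ = ρL/A = (2.51×10^-8)(2490)/(5.940e-04) = 0.1052 Ω
R₍-3.16₎ = R₍20₎(1 + αΔT) = 0.1052 × (1 + 0.0039×-23.2) = 0.09572 Ω
V = IR = 274 × 0.09572 = 26.2 V

26.2 V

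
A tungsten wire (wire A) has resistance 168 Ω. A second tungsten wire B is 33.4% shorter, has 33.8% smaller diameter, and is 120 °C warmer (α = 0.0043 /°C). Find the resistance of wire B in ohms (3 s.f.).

387 Ω

R ∝ ρL/d² with ρ ∝ (1+αΔT), so R_B/R_A = (1 − 33.4/100) × (1 − 33.8/100)⁻² × (1 + 0.0043×120)
= 0.666 × 2.282 × 1.516 = 2.304
R_B = 2.304 × 168 = 387 Ω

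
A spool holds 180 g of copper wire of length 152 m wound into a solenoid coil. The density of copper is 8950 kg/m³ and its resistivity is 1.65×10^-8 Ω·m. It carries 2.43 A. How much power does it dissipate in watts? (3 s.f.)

112 W

A = m/(density·L) = 0.18/(8950×152) = 1.3231e-07 m²
R = ρL/A = (1.65×10^-8)(152)/(1.3231e-07) = 18.95 Ω
P = I²R = (2.43)² × 18.95 = 112 W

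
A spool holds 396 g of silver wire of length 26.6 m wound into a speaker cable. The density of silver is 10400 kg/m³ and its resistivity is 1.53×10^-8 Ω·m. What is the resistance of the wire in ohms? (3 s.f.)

0.284 Ω

A = m/(density·L) = 0.396/(10400×26.6) = 1.4315e-06 m²
R = ρL/A = (1.53×10^-8)(26.6)/(1.4315e-06) = 0.284 Ω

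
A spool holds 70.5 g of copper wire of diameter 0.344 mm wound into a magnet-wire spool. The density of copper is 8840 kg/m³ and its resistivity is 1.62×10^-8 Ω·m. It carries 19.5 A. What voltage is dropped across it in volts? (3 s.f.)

A = π(d/2)² = π(1.7200e-04 m)² = 9.2941e-08 m²
L = m/(density·A) = 0.0705/(8840×9.2941e-08) = 85.81 m
R = ρL/A = (1.62×10^-8)(85.81)/(9.2941e-08) = 14.96 Ω
V = IR = 19.5 × 14.96 = 292 V

292 V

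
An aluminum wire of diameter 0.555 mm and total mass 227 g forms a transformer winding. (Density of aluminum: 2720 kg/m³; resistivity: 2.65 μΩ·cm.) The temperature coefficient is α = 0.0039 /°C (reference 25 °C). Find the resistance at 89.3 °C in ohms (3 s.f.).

47.3 Ω

ρ = 2.65 μΩ·cm = 2.65×10^-8 Ω·m
A = π(d/2)² = π(2.7750e-04 m)² = 2.4192e-07 m²
L = m/(density·A) = 0.227/(2720×2.4192e-07) = 345 m
R = ρL/A = (2.65×10^-8)(345)/(2.4192e-07) = 37.79 Ω
R(89.3 °C) = 37.79 × (1 + 0.0039×64.3) = 47.3 Ω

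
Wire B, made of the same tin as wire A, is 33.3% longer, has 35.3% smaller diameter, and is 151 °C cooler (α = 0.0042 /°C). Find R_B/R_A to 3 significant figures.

R ∝ ρL/d² with ρ ∝ (1+αΔT), so R_B/R_A = (1 + 33.3/100) × (1 − 35.3/100)⁻² × (1 − 0.0042×151)
= 1.333 × 2.389 × 0.3658 = 1.16

1.16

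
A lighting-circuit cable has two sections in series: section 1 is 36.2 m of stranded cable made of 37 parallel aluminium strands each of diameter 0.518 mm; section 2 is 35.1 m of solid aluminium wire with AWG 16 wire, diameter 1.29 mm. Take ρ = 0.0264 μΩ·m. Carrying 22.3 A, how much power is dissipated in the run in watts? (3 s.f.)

414 W

ρ = 0.0264 μΩ·m = 2.64×10^-8 Ω·m
Section 1: A_strand = π(2.5900e-04)² = 2.107e-07 m²; R₁ = ρL/(N·A_s) = (2.64×10^-8)(36.2)/(37×2.107e-07) = 0.1226 Ω
Section 2: A = π(1.29/2 mm)² = π(6.4500e-04 m)² = 1.307e-06 m²
R₂ = (2.64×10^-8)(35.1)/(1.307e-06) = 0.709 Ω
R = R₁ + R₂ = 0.8316 Ω
P = I²R = (22.3)² × 0.8316 = 414 W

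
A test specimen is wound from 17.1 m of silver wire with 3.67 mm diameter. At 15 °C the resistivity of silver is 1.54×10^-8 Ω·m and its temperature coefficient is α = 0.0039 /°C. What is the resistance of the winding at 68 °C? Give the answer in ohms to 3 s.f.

A = π(d/2)² = π(1.8350e-03 m)² = 1.058e-05 m²
R₍15°C₎ = ρL/A = (1.54×10^-8)(17.1)/(1.058e-05) = 0.02489 Ω
R = R₀(1 + αΔT) = 0.02489(1 + 0.0039×53) = 0.0300 Ω

0.0300 Ω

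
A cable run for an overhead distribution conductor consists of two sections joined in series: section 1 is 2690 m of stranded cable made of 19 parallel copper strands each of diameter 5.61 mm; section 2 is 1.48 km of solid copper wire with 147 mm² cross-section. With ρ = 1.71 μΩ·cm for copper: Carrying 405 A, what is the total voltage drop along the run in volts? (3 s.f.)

ρ = 1.71 μΩ·cm = 1.71×10^-8 Ω·m
Section 1: A_strand = π(2.8050e-03)² = 2.472e-05 m²; R₁ = ρL/(N·A_s) = (1.71×10^-8)(2690)/(19×2.472e-05) = 0.09794 Ω
Section 2: A = 147 mm² = 1.470e-04 m²
R₂ = (1.71×10^-8)(1480)/(1.470e-04) = 0.1722 Ω
R = R₁ + R₂ = 0.2701 Ω
V = IR = 405 × 0.2701 = 109 V

109 V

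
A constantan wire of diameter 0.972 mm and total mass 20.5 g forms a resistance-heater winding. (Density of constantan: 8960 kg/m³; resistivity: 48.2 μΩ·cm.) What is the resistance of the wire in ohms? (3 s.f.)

2.00 Ω

ρ = 48.2 μΩ·cm = 4.82×10^-7 Ω·m
A = π(d/2)² = π(4.8600e-04 m)² = 7.4203e-07 m²
L = m/(density·A) = 0.0205/(8960×7.4203e-07) = 3.083 m
R = ρL/A = (4.82×10^-7)(3.083)/(7.4203e-07) = 2.00 Ω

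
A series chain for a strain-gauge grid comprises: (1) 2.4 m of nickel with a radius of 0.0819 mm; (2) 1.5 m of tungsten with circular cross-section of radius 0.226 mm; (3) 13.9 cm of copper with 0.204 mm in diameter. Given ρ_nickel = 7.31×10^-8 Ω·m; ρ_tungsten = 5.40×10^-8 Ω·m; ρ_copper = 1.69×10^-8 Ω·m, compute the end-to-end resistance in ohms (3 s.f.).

Seg 1: A = πr² = π(8.1900e-05 m)² = 2.107e-08 m²
R_1 = (7.31×10^-8)(2.4)/(2.107e-08) = 8.326 Ω
Seg 2: A = πr² = π(2.2600e-04 m)² = 1.605e-07 m²
R_2 = (5.40×10^-8)(1.5)/(1.605e-07) = 0.5048 Ω
Seg 3: A = π(d/2)² = π(1.0200e-04 m)² = 3.269e-08 m²
R_3 = (1.69×10^-8)(0.139)/(3.269e-08) = 0.07187 Ω
R_total = R_1 + R_2 + R_3 = 8.90 Ω

8.90 Ω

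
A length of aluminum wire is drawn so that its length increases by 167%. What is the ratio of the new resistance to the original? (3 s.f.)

k = 1 + 167/100 = 2.67; volume constant ⇒ A' = A/k, so R' = k²R.
Factor = 7.13

7.13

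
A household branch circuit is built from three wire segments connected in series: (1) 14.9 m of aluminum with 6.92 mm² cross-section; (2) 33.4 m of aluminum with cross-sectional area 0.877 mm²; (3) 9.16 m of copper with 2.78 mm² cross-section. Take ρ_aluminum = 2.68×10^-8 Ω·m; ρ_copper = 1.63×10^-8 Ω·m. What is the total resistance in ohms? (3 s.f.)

1.13 Ω

Seg 1: A = 6.92 mm² = 6.920e-06 m²
R_1 = (2.68×10^-8)(14.9)/(6.920e-06) = 0.05771 Ω
Seg 2: A = 0.877 mm² = 8.770e-07 m²
R_2 = (2.68×10^-8)(33.4)/(8.770e-07) = 1.021 Ω
Seg 3: A = 2.78 mm² = 2.780e-06 m²
R_3 = (1.63×10^-8)(9.16)/(2.780e-06) = 0.05371 Ω
R_total = R_1 + R_2 + R_3 = 1.13 Ω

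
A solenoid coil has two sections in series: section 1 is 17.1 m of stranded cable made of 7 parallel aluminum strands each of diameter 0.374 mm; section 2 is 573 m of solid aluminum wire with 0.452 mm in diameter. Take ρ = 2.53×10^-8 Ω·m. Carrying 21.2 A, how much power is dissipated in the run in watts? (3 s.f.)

40900 W

Section 1: A_strand = π(1.8700e-04)² = 1.099e-07 m²; R₁ = ρL/(N·A_s) = (2.53×10^-8)(17.1)/(7×1.099e-07) = 0.5626 Ω
Section 2: A = π(d/2)² = π(2.2600e-04 m)² = 1.605e-07 m²
R₂ = (2.53×10^-8)(573)/(1.605e-07) = 90.35 Ω
R = R₁ + R₂ = 90.91 Ω
P = I²R = (21.2)² × 90.91 = 40900 W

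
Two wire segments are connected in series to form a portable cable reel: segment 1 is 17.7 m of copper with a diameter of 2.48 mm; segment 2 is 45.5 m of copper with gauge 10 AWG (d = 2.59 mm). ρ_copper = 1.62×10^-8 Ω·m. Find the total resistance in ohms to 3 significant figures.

0.199 Ω

Segment 1: A = π(d/2)² = π(1.2400e-03 m)² = 4.831e-06 m²
R₁ = ρL/A = (1.62×10^-8)(17.7)/(4.831e-06) = 0.05936 Ω
Segment 2: A = π(2.59/2 mm)² = π(1.2950e-03 m)² = 5.269e-06 m²
R₂ = (1.62×10^-8)(45.5)/(5.269e-06) = 0.1399 Ω
R = R₁ + R₂ = 0.199 Ω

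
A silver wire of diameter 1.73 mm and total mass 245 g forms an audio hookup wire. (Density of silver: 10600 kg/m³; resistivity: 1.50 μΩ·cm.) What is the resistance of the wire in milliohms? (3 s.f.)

62.7 mΩ

ρ = 1.50 μΩ·cm = 1.50×10^-8 Ω·m
A = π(d/2)² = π(8.6500e-04 m)² = 2.3506e-06 m²
L = m/(density·A) = 0.245/(10600×2.3506e-06) = 9.833 m
R = ρL/A = (1.50×10^-8)(9.833)/(2.3506e-06) = 62.7 mΩ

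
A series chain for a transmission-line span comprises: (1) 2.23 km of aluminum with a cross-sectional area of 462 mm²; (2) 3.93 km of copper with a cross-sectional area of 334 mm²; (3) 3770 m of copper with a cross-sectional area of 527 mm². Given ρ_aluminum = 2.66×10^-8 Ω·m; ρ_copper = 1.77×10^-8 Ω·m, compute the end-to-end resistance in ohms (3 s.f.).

0.463 Ω

Seg 1: A = 462 mm² = 4.620e-04 m²
R_1 = (2.66×10^-8)(2230)/(4.620e-04) = 0.1284 Ω
Seg 2: A = 334 mm² = 3.340e-04 m²
R_2 = (1.77×10^-8)(3930)/(3.340e-04) = 0.2083 Ω
Seg 3: A = 527 mm² = 5.270e-04 m²
R_3 = (1.77×10^-8)(3770)/(5.270e-04) = 0.1266 Ω
R_total = R_1 + R_2 + R_3 = 0.463 Ω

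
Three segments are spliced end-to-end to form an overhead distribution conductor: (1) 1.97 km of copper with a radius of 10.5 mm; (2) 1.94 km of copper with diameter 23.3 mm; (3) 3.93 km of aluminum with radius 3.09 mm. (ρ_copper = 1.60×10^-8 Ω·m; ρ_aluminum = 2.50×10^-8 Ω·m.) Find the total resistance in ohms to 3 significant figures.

3.44 Ω

Seg 1: A = πr² = π(1.0500e-02 m)² = 3.464e-04 m²
R_1 = (1.60×10^-8)(1970)/(3.464e-04) = 0.091 Ω
Seg 2: A = π(d/2)² = π(1.1650e-02 m)² = 4.264e-04 m²
R_2 = (1.60×10^-8)(1940)/(4.264e-04) = 0.0728 Ω
Seg 3: A = πr² = π(3.0900e-03 m)² = 3.000e-05 m²
R_3 = (2.50×10^-8)(3930)/(3.000e-05) = 3.275 Ω
R_total = R_1 + R_2 + R_3 = 3.44 Ω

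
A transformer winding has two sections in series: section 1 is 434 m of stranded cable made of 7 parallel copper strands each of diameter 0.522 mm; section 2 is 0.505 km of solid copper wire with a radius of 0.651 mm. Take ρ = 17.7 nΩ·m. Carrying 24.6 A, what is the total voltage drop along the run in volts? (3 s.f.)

291 V

ρ = 17.7 nΩ·m = 1.77×10^-8 Ω·m
Section 1: A_strand = π(2.6100e-04)² = 2.140e-07 m²; R₁ = ρL/(N·A_s) = (1.77×10^-8)(434)/(7×2.140e-07) = 5.128 Ω
Section 2: A = πr² = π(6.5100e-04 m)² = 1.331e-06 m²
R₂ = (1.77×10^-8)(505)/(1.331e-06) = 6.714 Ω
R = R₁ + R₂ = 11.84 Ω
V = IR = 24.6 × 11.84 = 291 V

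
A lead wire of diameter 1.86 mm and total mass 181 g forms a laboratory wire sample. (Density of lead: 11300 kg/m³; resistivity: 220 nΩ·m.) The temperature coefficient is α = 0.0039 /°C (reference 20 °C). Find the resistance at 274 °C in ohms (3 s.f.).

ρ = 220 nΩ·m = 2.20×10^-7 Ω·m
A = π(d/2)² = π(9.3000e-04 m)² = 2.7172e-06 m²
L = m/(density·A) = 0.181/(11300×2.7172e-06) = 5.895 m
R = ρL/A = (2.20×10^-7)(5.895)/(2.7172e-06) = 0.4773 Ω
R(274 °C) = 0.4773 × (1 + 0.0039×254) = 0.950 Ω

0.950 Ω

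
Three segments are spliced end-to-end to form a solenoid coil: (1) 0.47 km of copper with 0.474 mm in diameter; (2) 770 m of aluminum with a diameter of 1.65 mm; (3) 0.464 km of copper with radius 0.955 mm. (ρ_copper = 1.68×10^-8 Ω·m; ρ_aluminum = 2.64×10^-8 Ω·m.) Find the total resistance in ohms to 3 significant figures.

57.0 Ω

Seg 1: A = π(d/2)² = π(2.3700e-04 m)² = 1.765e-07 m²
R_1 = (1.68×10^-8)(470)/(1.765e-07) = 44.75 Ω
Seg 2: A = π(d/2)² = π(8.2500e-04 m)² = 2.138e-06 m²
R_2 = (2.64×10^-8)(770)/(2.138e-06) = 9.507 Ω
Seg 3: A = πr² = π(9.5500e-04 m)² = 2.865e-06 m²
R_3 = (1.68×10^-8)(464)/(2.865e-06) = 2.721 Ω
R_total = R_1 + R_2 + R_3 = 57.0 Ω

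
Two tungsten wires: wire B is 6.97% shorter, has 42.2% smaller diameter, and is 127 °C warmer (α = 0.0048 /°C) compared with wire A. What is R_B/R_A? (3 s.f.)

R ∝ ρL/d² with ρ ∝ (1+αΔT), so R_B/R_A = (1 − 6.97/100) × (1 − 42.2/100)⁻² × (1 + 0.0048×127)
= 0.9303 × 2.993 × 1.61 = 4.48

4.48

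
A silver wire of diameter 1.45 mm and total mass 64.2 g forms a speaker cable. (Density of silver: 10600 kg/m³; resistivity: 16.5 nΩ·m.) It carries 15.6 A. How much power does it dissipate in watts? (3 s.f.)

ρ = 16.5 nΩ·m = 1.65×10^-8 Ω·m
A = π(d/2)² = π(7.2500e-04 m)² = 1.6513e-06 m²
L = m/(density·A) = 0.0642/(10600×1.6513e-06) = 3.668 m
R = ρL/A = (1.65×10^-8)(3.668)/(1.6513e-06) = 0.03665 Ω
P = I²R = (15.6)² × 0.03665 = 8.92 W

8.92 W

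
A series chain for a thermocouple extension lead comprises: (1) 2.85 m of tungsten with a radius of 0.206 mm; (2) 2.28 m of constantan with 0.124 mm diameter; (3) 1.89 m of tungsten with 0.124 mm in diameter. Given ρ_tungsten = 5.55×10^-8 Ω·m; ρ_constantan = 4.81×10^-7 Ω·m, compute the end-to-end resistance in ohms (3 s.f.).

Seg 1: A = πr² = π(2.0600e-04 m)² = 1.333e-07 m²
R_1 = (5.55×10^-8)(2.85)/(1.333e-07) = 1.186 Ω
Seg 2: A = π(d/2)² = π(6.2000e-05 m)² = 1.208e-08 m²
R_2 = (4.81×10^-7)(2.28)/(1.208e-08) = 90.81 Ω
Seg 3: A = π(d/2)² = π(6.2000e-05 m)² = 1.208e-08 m²
R_3 = (5.55×10^-8)(1.89)/(1.208e-08) = 8.686 Ω
R_total = R_1 + R_2 + R_3 = 101 Ω

101 Ω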